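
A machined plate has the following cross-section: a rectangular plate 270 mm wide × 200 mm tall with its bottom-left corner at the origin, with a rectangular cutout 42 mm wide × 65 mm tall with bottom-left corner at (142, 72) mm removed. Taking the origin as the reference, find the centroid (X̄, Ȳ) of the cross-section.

Part | A | x̄ᵢ | ȳᵢ | A·x̄ᵢ | A·ȳᵢ
plate | 54000.00 | 135.00 | 100.00 | 7290000.00 | 5400000.00
hole | -2730.00 | 163.00 | 104.50 | -444990.00 | -285285.00
Σ | 51270.00 |  |  | 6845010.00 | 5114715.00
X̄ = 6845010.00 / 51270.00 = 133.51 mm
Ȳ = 5114715.00 / 51270.00 = 99.76 mm

X̄ = 133.51 mm, Ȳ = 99.76 mm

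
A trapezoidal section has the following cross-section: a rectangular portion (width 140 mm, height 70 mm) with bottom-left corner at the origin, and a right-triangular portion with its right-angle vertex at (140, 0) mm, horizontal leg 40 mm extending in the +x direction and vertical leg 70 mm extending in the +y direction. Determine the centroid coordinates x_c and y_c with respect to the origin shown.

x_c = 80.42 mm, y_c = 33.54 mm

rectangular portion: A = 140 × 70 = 9800.00, centroid at (70.00, 35.00).
triangular portion: A = ½·40·70 = 1400.00, centroid at (153.33, 23.33).
ΣA = 11200.00 mm²
ΣAx_c = (9800.00)(70.00) + (1400.00)(153.33) = 900666.67 mm³
ΣAy_c = (9800.00)(35.00) + (1400.00)(23.33) = 375666.67 mm³
x_c = 900666.67 / 11200.00 = 80.42 mm
y_c = 375666.67 / 11200.00 = 33.54 mm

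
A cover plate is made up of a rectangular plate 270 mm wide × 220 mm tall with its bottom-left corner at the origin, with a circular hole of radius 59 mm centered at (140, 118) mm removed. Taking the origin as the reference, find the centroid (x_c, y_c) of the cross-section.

x_c = 133.87 mm, y_c = 108.19 mm

plate: A = 270 × 220 = 59400.00, centroid at (135.00, 110.00).
hole: A = −π·59² = -10935.88, centroid at (140.00, 118.00).
ΣA = 48464.12 mm²
ΣAx_c = (59400.00)(135.00) + (-10935.88)(140.00) = 6487976.24 mm³
ΣAy_c = (59400.00)(110.00) + (-10935.88)(118.00) = 5243565.68 mm³
x_c = 6487976.24 / 48464.12 = 133.87 mm
y_c = 5243565.68 / 48464.12 = 108.19 mm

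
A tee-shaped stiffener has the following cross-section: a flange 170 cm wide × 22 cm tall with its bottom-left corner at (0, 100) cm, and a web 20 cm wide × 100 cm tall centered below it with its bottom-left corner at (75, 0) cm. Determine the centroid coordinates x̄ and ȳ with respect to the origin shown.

x̄ = 85.00 cm, ȳ = 89.75 cm

web: A = 20 × 100 = 2000.00, centroid at (85.00, 50.00).
flange: A = 170 × 22 = 3740.00, centroid at (85.00, 111.00).
ΣA = 5740.00 cm²
ΣAx̄ = (2000.00)(85.00) + (3740.00)(85.00) = 487900.00 cm³
ΣAȳ = (2000.00)(50.00) + (3740.00)(111.00) = 515140.00 cm³
x̄ = 487900.00 / 5740.00 = 85.00 cm
ȳ = 515140.00 / 5740.00 = 89.75 cm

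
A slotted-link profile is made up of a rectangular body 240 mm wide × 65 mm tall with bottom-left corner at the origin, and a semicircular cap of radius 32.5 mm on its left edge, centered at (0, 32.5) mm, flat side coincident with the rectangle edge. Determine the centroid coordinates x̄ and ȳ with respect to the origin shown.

rectangular body: A = 240 × 65 = 15600.00, centroid at (120.00, 32.50).
semicircular end: A = ½π·32.5² = 1659.15, centroid at (-13.79, 32.50).
ΣA = 17259.15 mm², ΣAx̄ = 1849114.58 mm³, ΣAȳ = 560922.49 mm³.
x̄ = 1849114.58/17259.15 = 107.14 mm; ȳ = 560922.49/17259.15 = 32.50 mm.

x̄ = 107.14 mm, ȳ = 32.50 mm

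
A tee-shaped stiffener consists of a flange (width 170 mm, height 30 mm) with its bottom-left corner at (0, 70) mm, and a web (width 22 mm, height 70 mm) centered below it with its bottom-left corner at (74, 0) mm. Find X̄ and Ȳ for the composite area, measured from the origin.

X̄ = 85.00 mm, Ȳ = 73.40 mm

Part | A | x̄ᵢ | ȳᵢ | A·x̄ᵢ | A·ȳᵢ
web | 1540.00 | 85.00 | 35.00 | 130900.00 | 53900.00
flange | 5100.00 | 85.00 | 85.00 | 433500.00 | 433500.00
Σ | 6640.00 |  |  | 564400.00 | 487400.00
X̄ = 564400.00 / 6640.00 = 85.00 mm
Ȳ = 487400.00 / 6640.00 = 73.40 mm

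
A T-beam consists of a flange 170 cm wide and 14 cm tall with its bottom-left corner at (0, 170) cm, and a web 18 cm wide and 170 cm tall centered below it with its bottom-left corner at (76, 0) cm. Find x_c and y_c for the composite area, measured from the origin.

x_c = 85.00 cm, y_c = 125.25 cm

web: A = 18 × 170 = 3060.00, centroid at (85.00, 85.00).
flange: A = 170 × 14 = 2380.00, centroid at (85.00, 177.00).
ΣA = 5440.00 cm², ΣAx_c = 462400.00 cm³, ΣAy_c = 681360.00 cm³.
x_c = 462400.00/5440.00 = 85.00 cm; y_c = 681360.00/5440.00 = 125.25 cm.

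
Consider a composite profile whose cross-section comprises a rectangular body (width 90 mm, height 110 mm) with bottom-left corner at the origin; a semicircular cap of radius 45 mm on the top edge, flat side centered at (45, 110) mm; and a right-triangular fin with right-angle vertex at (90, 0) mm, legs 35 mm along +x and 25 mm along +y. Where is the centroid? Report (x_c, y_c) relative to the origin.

rectangular body: A = 90 × 110 = 9900.00, centroid at (45.00, 55.00).
semicircular top: A = ½π·45² = 3180.86, centroid at (45.00, 129.10).
triangular fin: A = ½·35·25 = 437.50, centroid at (101.67, 8.33).
ΣA = 13518.36 mm²
ΣAx_c = (9900.00)(45.00) + (3180.86)(45.00) + (437.50)(101.67) = 633117.98 mm³
ΣAy_c = (9900.00)(55.00) + (3180.86)(129.10) + (437.50)(8.33) = 958790.72 mm³
x_c = 633117.98 / 13518.36 = 46.83 mm
y_c = 958790.72 / 13518.36 = 70.93 mm

x_c = 46.83 mm, y_c = 70.93 mm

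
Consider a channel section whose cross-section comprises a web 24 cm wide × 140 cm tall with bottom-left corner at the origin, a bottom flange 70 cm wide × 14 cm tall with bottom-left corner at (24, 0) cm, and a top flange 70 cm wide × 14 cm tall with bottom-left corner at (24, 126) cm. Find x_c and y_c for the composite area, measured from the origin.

web: A = 24 × 140 = 3360.00, centroid at (12.00, 70.00).
bottom flange: A = 70 × 14 = 980.00, centroid at (59.00, 7.00).
top flange: A = 70 × 14 = 980.00, centroid at (59.00, 133.00).
ΣA = 5320.00 cm², ΣAx_c = 155960.00 cm³, ΣAy_c = 372400.00 cm³.
x_c = 155960.00/5320.00 = 29.32 cm; y_c = 372400.00/5320.00 = 70.00 cm.

x_c = 29.32 cm, y_c = 70.00 cm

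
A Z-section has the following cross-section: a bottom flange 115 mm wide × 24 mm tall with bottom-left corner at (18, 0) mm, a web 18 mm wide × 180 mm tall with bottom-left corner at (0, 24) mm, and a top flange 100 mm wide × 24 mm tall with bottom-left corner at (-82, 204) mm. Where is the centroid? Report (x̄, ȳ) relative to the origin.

Part | A | x̄ᵢ | ȳᵢ | A·x̄ᵢ | A·ȳᵢ
bottom flange | 2760.00 | 75.50 | 12.00 | 208380.00 | 33120.00
web | 3240.00 | 9.00 | 114.00 | 29160.00 | 369360.00
top flange | 2400.00 | -32.00 | 216.00 | -76800.00 | 518400.00
Σ | 8400.00 |  |  | 160740.00 | 920880.00
x̄ = 160740.00 / 8400.00 = 19.14 mm
ȳ = 920880.00 / 8400.00 = 109.63 mm

x̄ = 19.14 mm, ȳ = 109.63 mm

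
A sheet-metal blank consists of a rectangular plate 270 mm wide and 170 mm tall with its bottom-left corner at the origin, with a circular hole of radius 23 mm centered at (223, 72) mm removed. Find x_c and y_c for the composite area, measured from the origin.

Part | A | x̄ᵢ | ȳᵢ | A·x̄ᵢ | A·ȳᵢ
plate | 45900.00 | 135.00 | 85.00 | 6196500.00 | 3901500.00
hole | -1661.90 | 223.00 | 72.00 | -370604.26 | -119656.98
Σ | 44238.10 |  |  | 5825895.74 | 3781843.02
x_c = 5825895.74 / 44238.10 = 131.69 mm
y_c = 3781843.02 / 44238.10 = 85.49 mm

x_c = 131.69 mm, y_c = 85.49 mm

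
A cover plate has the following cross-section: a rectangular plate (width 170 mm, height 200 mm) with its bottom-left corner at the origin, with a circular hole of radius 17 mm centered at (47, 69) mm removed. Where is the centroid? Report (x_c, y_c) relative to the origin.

x_c = 86.04 mm, y_c = 100.85 mm

plate: A = 170 × 200 = 34000.00, centroid at (85.00, 100.00).
hole: A = −π·17² = -907.92, centroid at (47.00, 69.00).
ΣA = 33092.08 mm², ΣAx_c = 2847327.75 mm³, ΣAy_c = 3337353.50 mm³.
x_c = 2847327.75/33092.08 = 86.04 mm; y_c = 3337353.50/33092.08 = 100.85 mm.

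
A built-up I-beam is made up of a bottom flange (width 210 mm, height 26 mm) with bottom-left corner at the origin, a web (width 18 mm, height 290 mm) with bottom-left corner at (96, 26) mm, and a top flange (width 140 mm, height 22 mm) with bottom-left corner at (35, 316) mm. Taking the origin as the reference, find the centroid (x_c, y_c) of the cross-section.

bottom flange: A = 210 × 26 = 5460.00, centroid at (105.00, 13.00).
web: A = 18 × 290 = 5220.00, centroid at (105.00, 171.00).
top flange: A = 140 × 22 = 3080.00, centroid at (105.00, 327.00).
ΣA = 13760.00 mm², ΣAx_c = 1444800.00 mm³, ΣAy_c = 1970760.00 mm³.
x_c = 1444800.00/13760.00 = 105.00 mm; y_c = 1970760.00/13760.00 = 143.22 mm.

x_c = 105.00 mm, y_c = 143.22 mm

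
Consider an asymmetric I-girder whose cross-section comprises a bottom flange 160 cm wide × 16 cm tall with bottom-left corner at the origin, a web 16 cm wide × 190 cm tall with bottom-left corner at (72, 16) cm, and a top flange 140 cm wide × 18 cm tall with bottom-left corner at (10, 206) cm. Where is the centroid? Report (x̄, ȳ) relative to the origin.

x̄ = 80.00 cm, ȳ = 110.80 cm

bottom flange: A = 160 × 16 = 2560.00, centroid at (80.00, 8.00).
web: A = 16 × 190 = 3040.00, centroid at (80.00, 111.00).
top flange: A = 140 × 18 = 2520.00, centroid at (80.00, 215.00).
ΣA = 8120.00 cm², ΣAx̄ = 649600.00 cm³, ΣAȳ = 899720.00 cm³.
x̄ = 649600.00/8120.00 = 80.00 cm; ȳ = 899720.00/8120.00 = 110.80 cm.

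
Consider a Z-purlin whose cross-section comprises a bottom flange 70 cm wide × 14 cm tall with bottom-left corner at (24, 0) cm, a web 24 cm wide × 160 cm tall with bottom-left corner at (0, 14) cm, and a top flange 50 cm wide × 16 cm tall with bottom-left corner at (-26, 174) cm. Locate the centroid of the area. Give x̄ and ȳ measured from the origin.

bottom flange: A = 70 × 14 = 980.00, centroid at (59.00, 7.00).
web: A = 24 × 160 = 3840.00, centroid at (12.00, 94.00).
top flange: A = 50 × 16 = 800.00, centroid at (-1.00, 182.00).
ΣA = 5620.00 cm²
ΣAx̄ = (980.00)(59.00) + (3840.00)(12.00) + (800.00)(-1.00) = 103100.00 cm³
ΣAȳ = (980.00)(7.00) + (3840.00)(94.00) + (800.00)(182.00) = 513420.00 cm³
x̄ = 103100.00 / 5620.00 = 18.35 cm
ȳ = 513420.00 / 5620.00 = 91.36 cm

x̄ = 18.35 cm, ȳ = 91.36 cm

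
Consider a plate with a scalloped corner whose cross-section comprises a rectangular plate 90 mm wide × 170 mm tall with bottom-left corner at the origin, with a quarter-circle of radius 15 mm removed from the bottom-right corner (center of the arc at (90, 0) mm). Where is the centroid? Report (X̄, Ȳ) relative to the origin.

Part | A | x̄ᵢ | ȳᵢ | A·x̄ᵢ | A·ȳᵢ
plate | 15300.00 | 45.00 | 85.00 | 688500.00 | 1300500.00
removed quarter-circle | -176.71 | 83.63 | 6.37 | -14779.31 | -1125.00
Σ | 15123.29 |  |  | 673720.69 | 1299375.00
X̄ = 673720.69 / 15123.29 = 44.55 mm
Ȳ = 1299375.00 / 15123.29 = 85.92 mm

X̄ = 44.55 mm, Ȳ = 85.92 mm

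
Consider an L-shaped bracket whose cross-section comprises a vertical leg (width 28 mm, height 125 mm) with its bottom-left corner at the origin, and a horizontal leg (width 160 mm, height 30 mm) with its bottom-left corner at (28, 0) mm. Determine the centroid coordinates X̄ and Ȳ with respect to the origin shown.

vertical leg: A = 28 × 125 = 3500.00, centroid at (14.00, 62.50).
horizontal leg: A = 160 × 30 = 4800.00, centroid at (108.00, 15.00).
ΣA = 8300.00 mm², ΣAX̄ = 567400.00 mm³, ΣAȲ = 290750.00 mm³.
X̄ = 567400.00/8300.00 = 68.36 mm; Ȳ = 290750.00/8300.00 = 35.03 mm.

X̄ = 68.36 mm, Ȳ = 35.03 mm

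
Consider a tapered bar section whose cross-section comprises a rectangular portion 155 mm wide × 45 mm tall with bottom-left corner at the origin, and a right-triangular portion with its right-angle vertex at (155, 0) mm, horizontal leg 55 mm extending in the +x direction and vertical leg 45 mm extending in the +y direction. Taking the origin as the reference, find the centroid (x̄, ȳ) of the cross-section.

rectangular portion: A = 155 × 45 = 6975.00, centroid at (77.50, 22.50).
triangular portion: A = ½·55·45 = 1237.50, centroid at (173.33, 15.00).
ΣA = 8212.50 mm²
ΣAx̄ = (6975.00)(77.50) + (1237.50)(173.33) = 755062.50 mm³
ΣAȳ = (6975.00)(22.50) + (1237.50)(15.00) = 175500.00 mm³
x̄ = 755062.50 / 8212.50 = 91.94 mm
ȳ = 175500.00 / 8212.50 = 21.37 mm

x̄ = 91.94 mm, ȳ = 21.37 mm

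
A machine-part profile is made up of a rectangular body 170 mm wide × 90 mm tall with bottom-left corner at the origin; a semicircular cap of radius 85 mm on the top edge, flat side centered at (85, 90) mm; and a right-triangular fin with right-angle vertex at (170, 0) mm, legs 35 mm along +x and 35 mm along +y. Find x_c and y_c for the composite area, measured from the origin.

x_c = 87.17 mm, y_c = 78.00 mm

Part | A | x̄ᵢ | ȳᵢ | A·x̄ᵢ | A·ȳᵢ
rectangular body | 15300.00 | 85.00 | 45.00 | 1300500.00 | 688500.00
semicircular top | 11349.00 | 85.00 | 126.08 | 964665.29 | 1430826.98
triangular fin | 612.50 | 181.67 | 11.67 | 111270.83 | 7145.83
Σ | 27261.50 |  |  | 2376436.13 | 2126472.81
x_c = 2376436.13 / 27261.50 = 87.17 mm
y_c = 2126472.81 / 27261.50 = 78.00 mm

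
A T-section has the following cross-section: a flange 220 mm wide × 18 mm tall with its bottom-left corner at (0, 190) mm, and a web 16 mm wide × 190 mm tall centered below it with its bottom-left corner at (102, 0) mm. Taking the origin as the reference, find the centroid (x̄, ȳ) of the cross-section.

x̄ = 110.00 mm, ȳ = 153.83 mm

web: A = 16 × 190 = 3040.00, centroid at (110.00, 95.00).
flange: A = 220 × 18 = 3960.00, centroid at (110.00, 199.00).
ΣA = 7000.00 mm², ΣAx̄ = 770000.00 mm³, ΣAȳ = 1076840.00 mm³.
x̄ = 770000.00/7000.00 = 110.00 mm; ȳ = 1076840.00/7000.00 = 153.83 mm.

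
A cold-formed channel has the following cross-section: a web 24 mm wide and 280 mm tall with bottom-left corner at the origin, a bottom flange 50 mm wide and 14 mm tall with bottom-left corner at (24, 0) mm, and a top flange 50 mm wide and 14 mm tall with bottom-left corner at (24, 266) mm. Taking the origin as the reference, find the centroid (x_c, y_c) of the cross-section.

x_c = 18.38 mm, y_c = 140.00 mm

web: A = 24 × 280 = 6720.00, centroid at (12.00, 140.00).
bottom flange: A = 50 × 14 = 700.00, centroid at (49.00, 7.00).
top flange: A = 50 × 14 = 700.00, centroid at (49.00, 273.00).
ΣA = 8120.00 mm²
ΣAx_c = (6720.00)(12.00) + (700.00)(49.00) + (700.00)(49.00) = 149240.00 mm³
ΣAy_c = (6720.00)(140.00) + (700.00)(7.00) + (700.00)(273.00) = 1136800.00 mm³
x_c = 149240.00 / 8120.00 = 18.38 mm
y_c = 1136800.00 / 8120.00 = 140.00 mm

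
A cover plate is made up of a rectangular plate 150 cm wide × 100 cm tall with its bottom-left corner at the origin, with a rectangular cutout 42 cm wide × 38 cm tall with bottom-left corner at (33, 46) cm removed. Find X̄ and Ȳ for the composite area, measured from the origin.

X̄ = 77.50 cm, Ȳ = 48.21 cm

plate: A = 150 × 100 = 15000.00, centroid at (75.00, 50.00).
hole: A = −(42 × 38) = -1596.00, centroid at (54.00, 65.00).
ΣA = 13404.00 cm², ΣAX̄ = 1038816.00 cm³, ΣAȲ = 646260.00 cm³.
X̄ = 1038816.00/13404.00 = 77.50 cm; Ȳ = 646260.00/13404.00 = 48.21 cm.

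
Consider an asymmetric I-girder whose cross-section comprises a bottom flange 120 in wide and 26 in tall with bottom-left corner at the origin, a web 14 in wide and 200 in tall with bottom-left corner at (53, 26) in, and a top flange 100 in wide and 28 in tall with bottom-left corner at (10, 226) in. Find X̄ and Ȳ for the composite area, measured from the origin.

bottom flange: A = 120 × 26 = 3120.00, centroid at (60.00, 13.00).
web: A = 14 × 200 = 2800.00, centroid at (60.00, 126.00).
top flange: A = 100 × 28 = 2800.00, centroid at (60.00, 240.00).
ΣA = 8720.00 in²
ΣAX̄ = (3120.00)(60.00) + (2800.00)(60.00) + (2800.00)(60.00) = 523200.00 in³
ΣAȲ = (3120.00)(13.00) + (2800.00)(126.00) + (2800.00)(240.00) = 1065360.00 in³
X̄ = 523200.00 / 8720.00 = 60.00 in
Ȳ = 1065360.00 / 8720.00 = 122.17 in

X̄ = 60.00 in, Ȳ = 122.17 in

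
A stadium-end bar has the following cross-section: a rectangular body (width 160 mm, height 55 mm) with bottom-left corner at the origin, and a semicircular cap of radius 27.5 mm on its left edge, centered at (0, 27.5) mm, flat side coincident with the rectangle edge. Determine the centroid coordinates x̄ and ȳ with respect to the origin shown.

x̄ = 69.10 mm, ȳ = 27.50 mm

rectangular body: A = 160 × 55 = 8800.00, centroid at (80.00, 27.50).
semicircular end: A = ½π·27.5² = 1187.91, centroid at (-11.67, 27.50).
ΣA = 9987.91 mm²
ΣAx̄ = (8800.00)(80.00) + (1187.91)(-11.67) = 690135.42 mm³
ΣAȳ = (8800.00)(27.50) + (1187.91)(27.50) = 274667.65 mm³
x̄ = 690135.42 / 9987.91 = 69.10 mm
ȳ = 274667.65 / 9987.91 = 27.50 mm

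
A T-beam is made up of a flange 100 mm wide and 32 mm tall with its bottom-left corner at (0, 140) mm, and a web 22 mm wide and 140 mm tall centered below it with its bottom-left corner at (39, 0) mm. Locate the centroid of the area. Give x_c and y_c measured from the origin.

web: A = 22 × 140 = 3080.00, centroid at (50.00, 70.00).
flange: A = 100 × 32 = 3200.00, centroid at (50.00, 156.00).
ΣA = 6280.00 mm², ΣAx_c = 314000.00 mm³, ΣAy_c = 714800.00 mm³.
x_c = 314000.00/6280.00 = 50.00 mm; y_c = 714800.00/6280.00 = 113.82 mm.

x_c = 50.00 mm, y_c = 113.82 mm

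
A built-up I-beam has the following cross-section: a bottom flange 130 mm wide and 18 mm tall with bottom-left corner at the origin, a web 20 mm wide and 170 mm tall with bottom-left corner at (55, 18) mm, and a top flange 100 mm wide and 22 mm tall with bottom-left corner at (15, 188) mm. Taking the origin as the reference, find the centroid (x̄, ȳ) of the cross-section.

Part | A | x̄ᵢ | ȳᵢ | A·x̄ᵢ | A·ȳᵢ
bottom flange | 2340.00 | 65.00 | 9.00 | 152100.00 | 21060.00
web | 3400.00 | 65.00 | 103.00 | 221000.00 | 350200.00
top flange | 2200.00 | 65.00 | 199.00 | 143000.00 | 437800.00
Σ | 7940.00 |  |  | 516100.00 | 809060.00
x̄ = 516100.00 / 7940.00 = 65.00 mm
ȳ = 809060.00 / 7940.00 = 101.90 mm

x̄ = 65.00 mm, ȳ = 101.90 mm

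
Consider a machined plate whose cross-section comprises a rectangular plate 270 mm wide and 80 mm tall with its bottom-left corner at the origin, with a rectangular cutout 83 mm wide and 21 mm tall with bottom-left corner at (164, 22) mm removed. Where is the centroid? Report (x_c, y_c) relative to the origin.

x_c = 128.81 mm, y_c = 40.66 mm

Part | A | x̄ᵢ | ȳᵢ | A·x̄ᵢ | A·ȳᵢ
plate | 21600.00 | 135.00 | 40.00 | 2916000.00 | 864000.00
hole | -1743.00 | 205.50 | 32.50 | -358186.50 | -56647.50
Σ | 19857.00 |  |  | 2557813.50 | 807352.50
x_c = 2557813.50 / 19857.00 = 128.81 mm
y_c = 807352.50 / 19857.00 = 40.66 mm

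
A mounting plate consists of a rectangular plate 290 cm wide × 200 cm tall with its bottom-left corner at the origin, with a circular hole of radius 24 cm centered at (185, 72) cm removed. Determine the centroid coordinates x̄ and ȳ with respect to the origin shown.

x̄ = 143.71 cm, ȳ = 100.90 cm

plate: A = 290 × 200 = 58000.00, centroid at (145.00, 100.00).
hole: A = −π·24² = -1809.56, centroid at (185.00, 72.00).
ΣA = 56190.44 cm², ΣAx̄ = 8075231.89 cm³, ΣAȳ = 5669711.87 cm³.
x̄ = 8075231.89/56190.44 = 143.71 cm; ȳ = 5669711.87/56190.44 = 100.90 cm.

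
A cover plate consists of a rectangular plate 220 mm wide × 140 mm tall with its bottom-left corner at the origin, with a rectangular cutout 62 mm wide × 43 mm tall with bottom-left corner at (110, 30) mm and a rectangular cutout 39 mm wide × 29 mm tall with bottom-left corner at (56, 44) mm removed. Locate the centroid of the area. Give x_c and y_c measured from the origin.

x_c = 108.38 mm, y_c = 72.31 mm

plate: A = 220 × 140 = 30800.00, centroid at (110.00, 70.00).
hole 1: A = −(62 × 43) = -2666.00, centroid at (141.00, 51.50).
hole 2: A = −(39 × 29) = -1131.00, centroid at (75.50, 58.50).
ΣA = 27003.00 mm²
ΣAx_c = (30800.00)(110.00) + (-2666.00)(141.00) + (-1131.00)(75.50) = 2926703.50 mm³
ΣAy_c = (30800.00)(70.00) + (-2666.00)(51.50) + (-1131.00)(58.50) = 1952537.50 mm³
x_c = 2926703.50 / 27003.00 = 108.38 mm
y_c = 1952537.50 / 27003.00 = 72.31 mm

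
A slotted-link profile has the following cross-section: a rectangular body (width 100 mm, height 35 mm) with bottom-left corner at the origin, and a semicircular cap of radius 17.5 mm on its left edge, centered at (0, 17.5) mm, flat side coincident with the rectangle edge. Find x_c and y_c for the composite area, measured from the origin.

x_c = 43.06 mm, y_c = 17.50 mm

rectangular body: A = 100 × 35 = 3500.00, centroid at (50.00, 17.50).
semicircular end: A = ½π·17.5² = 481.06, centroid at (-7.43, 17.50).
ΣA = 3981.06 mm²
ΣAx_c = (3500.00)(50.00) + (481.06)(-7.43) = 171427.08 mm³
ΣAy_c = (3500.00)(17.50) + (481.06)(17.50) = 69668.49 mm³
x_c = 171427.08 / 3981.06 = 43.06 mm
y_c = 69668.49 / 3981.06 = 17.50 mm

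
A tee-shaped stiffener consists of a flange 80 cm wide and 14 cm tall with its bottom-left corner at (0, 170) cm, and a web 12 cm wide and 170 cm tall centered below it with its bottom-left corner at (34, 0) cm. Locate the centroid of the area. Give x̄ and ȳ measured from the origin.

web: A = 12 × 170 = 2040.00, centroid at (40.00, 85.00).
flange: A = 80 × 14 = 1120.00, centroid at (40.00, 177.00).
ΣA = 3160.00 cm²
ΣAx̄ = (2040.00)(40.00) + (1120.00)(40.00) = 126400.00 cm³
ΣAȳ = (2040.00)(85.00) + (1120.00)(177.00) = 371640.00 cm³
x̄ = 126400.00 / 3160.00 = 40.00 cm
ȳ = 371640.00 / 3160.00 = 117.61 cm

x̄ = 40.00 cm, ȳ = 117.61 cm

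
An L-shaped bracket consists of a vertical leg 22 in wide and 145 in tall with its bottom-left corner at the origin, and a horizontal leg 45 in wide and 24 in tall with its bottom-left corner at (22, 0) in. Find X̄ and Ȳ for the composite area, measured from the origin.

X̄ = 19.47 in, Ȳ = 57.20 in

vertical leg: A = 22 × 145 = 3190.00, centroid at (11.00, 72.50).
horizontal leg: A = 45 × 24 = 1080.00, centroid at (44.50, 12.00).
ΣA = 4270.00 in², ΣAX̄ = 83150.00 in³, ΣAȲ = 244235.00 in³.
X̄ = 83150.00/4270.00 = 19.47 in; Ȳ = 244235.00/4270.00 = 57.20 in.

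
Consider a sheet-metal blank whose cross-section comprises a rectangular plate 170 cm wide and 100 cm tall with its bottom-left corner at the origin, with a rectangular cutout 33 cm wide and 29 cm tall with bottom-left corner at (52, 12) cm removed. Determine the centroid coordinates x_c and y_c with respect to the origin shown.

x_c = 85.98 cm, y_c = 51.40 cm

plate: A = 170 × 100 = 17000.00, centroid at (85.00, 50.00).
hole: A = −(33 × 29) = -957.00, centroid at (68.50, 26.50).
ΣA = 16043.00 cm², ΣAx_c = 1379445.50 cm³, ΣAy_c = 824639.50 cm³.
x_c = 1379445.50/16043.00 = 85.98 cm; y_c = 824639.50/16043.00 = 51.40 cm.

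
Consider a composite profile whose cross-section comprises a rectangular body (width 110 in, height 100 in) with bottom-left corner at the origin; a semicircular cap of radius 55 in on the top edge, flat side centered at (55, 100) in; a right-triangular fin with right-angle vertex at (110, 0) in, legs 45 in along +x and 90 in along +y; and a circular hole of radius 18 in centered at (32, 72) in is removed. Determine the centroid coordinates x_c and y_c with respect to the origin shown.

rectangular body: A = 110 × 100 = 11000.00, centroid at (55.00, 50.00).
semicircular top: A = ½π·55² = 4751.66, centroid at (55.00, 123.34).
triangular fin: A = ½·45·90 = 2025.00, centroid at (125.00, 30.00).
hole: A = −π·18² = -1017.88, centroid at (32.00, 72.00).
ΣA = 16758.78 in², ΣAx_c = 1086894.21 in³, ΣAy_c = 1123545.48 in³.
x_c = 1086894.21/16758.78 = 64.86 in; y_c = 1123545.48/16758.78 = 67.04 in.

x_c = 64.86 in, y_c = 67.04 in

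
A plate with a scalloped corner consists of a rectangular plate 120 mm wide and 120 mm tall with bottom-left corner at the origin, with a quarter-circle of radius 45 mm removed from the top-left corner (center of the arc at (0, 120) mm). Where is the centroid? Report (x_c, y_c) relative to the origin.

x_c = 65.08 mm, y_c = 54.92 mm

plate: A = 120 × 120 = 14400.00, centroid at (60.00, 60.00).
removed quarter-circle: A = −¼π·45² = -1590.43, centroid at (19.10, 100.90).
ΣA = 12809.57 mm², ΣAx_c = 833625.00 mm³, ΣAy_c = 703523.25 mm³.
x_c = 833625.00/12809.57 = 65.08 mm; y_c = 703523.25/12809.57 = 54.92 mm.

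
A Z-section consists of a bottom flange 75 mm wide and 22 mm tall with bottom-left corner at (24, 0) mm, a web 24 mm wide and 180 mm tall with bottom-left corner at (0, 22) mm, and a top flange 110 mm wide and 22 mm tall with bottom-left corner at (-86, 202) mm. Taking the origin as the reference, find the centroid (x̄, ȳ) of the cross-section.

x̄ = 9.33 mm, ȳ = 121.27 mm

bottom flange: A = 75 × 22 = 1650.00, centroid at (61.50, 11.00).
web: A = 24 × 180 = 4320.00, centroid at (12.00, 112.00).
top flange: A = 110 × 22 = 2420.00, centroid at (-31.00, 213.00).
ΣA = 8390.00 mm²
ΣAx̄ = (1650.00)(61.50) + (4320.00)(12.00) + (2420.00)(-31.00) = 78295.00 mm³
ΣAȳ = (1650.00)(11.00) + (4320.00)(112.00) + (2420.00)(213.00) = 1017450.00 mm³
x̄ = 78295.00 / 8390.00 = 9.33 mm
ȳ = 1017450.00 / 8390.00 = 121.27 mm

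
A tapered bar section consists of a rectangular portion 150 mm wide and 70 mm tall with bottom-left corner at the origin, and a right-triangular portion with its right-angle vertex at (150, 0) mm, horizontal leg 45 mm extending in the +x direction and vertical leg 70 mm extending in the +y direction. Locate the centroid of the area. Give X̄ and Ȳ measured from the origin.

Part | A | x̄ᵢ | ȳᵢ | A·x̄ᵢ | A·ȳᵢ
rectangular portion | 10500.00 | 75.00 | 35.00 | 787500.00 | 367500.00
triangular portion | 1575.00 | 165.00 | 23.33 | 259875.00 | 36750.00
Σ | 12075.00 |  |  | 1047375.00 | 404250.00
X̄ = 1047375.00 / 12075.00 = 86.74 mm
Ȳ = 404250.00 / 12075.00 = 33.48 mm

X̄ = 86.74 mm, Ȳ = 33.48 mm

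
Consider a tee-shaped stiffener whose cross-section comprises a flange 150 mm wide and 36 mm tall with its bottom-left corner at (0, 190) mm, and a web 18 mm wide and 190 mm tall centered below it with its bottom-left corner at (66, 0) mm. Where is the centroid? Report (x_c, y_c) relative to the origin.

web: A = 18 × 190 = 3420.00, centroid at (75.00, 95.00).
flange: A = 150 × 36 = 5400.00, centroid at (75.00, 208.00).
ΣA = 8820.00 mm², ΣAx_c = 661500.00 mm³, ΣAy_c = 1448100.00 mm³.
x_c = 661500.00/8820.00 = 75.00 mm; y_c = 1448100.00/8820.00 = 164.18 mm.

x_c = 75.00 mm, y_c = 164.18 mm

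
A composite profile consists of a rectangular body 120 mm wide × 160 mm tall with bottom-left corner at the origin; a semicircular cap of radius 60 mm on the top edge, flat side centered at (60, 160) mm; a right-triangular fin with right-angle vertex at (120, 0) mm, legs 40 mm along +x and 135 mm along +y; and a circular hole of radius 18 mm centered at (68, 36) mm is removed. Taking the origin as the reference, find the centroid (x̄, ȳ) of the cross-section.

x̄ = 67.15 mm, ȳ = 100.60 mm

Part | A | x̄ᵢ | ȳᵢ | A·x̄ᵢ | A·ȳᵢ
rectangular body | 19200.00 | 60.00 | 80.00 | 1152000.00 | 1536000.00
semicircular top | 5654.87 | 60.00 | 185.46 | 339292.01 | 1048778.68
triangular fin | 2700.00 | 133.33 | 45.00 | 360000.00 | 121500.00
hole | -1017.88 | 68.00 | 36.00 | -69215.57 | -36643.54
Σ | 26536.99 |  |  | 1782076.44 | 2669635.15
x̄ = 1782076.44 / 26536.99 = 67.15 mm
ȳ = 2669635.15 / 26536.99 = 100.60 mm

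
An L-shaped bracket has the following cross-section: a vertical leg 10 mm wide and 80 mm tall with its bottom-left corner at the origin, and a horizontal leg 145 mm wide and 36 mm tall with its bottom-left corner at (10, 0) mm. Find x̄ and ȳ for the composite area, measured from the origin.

x̄ = 72.20 mm, ȳ = 20.92 mm

vertical leg: A = 10 × 80 = 800.00, centroid at (5.00, 40.00).
horizontal leg: A = 145 × 36 = 5220.00, centroid at (82.50, 18.00).
ΣA = 6020.00 mm²
ΣAx̄ = (800.00)(5.00) + (5220.00)(82.50) = 434650.00 mm³
ΣAȳ = (800.00)(40.00) + (5220.00)(18.00) = 125960.00 mm³
x̄ = 434650.00 / 6020.00 = 72.20 mm
ȳ = 125960.00 / 6020.00 = 20.92 mm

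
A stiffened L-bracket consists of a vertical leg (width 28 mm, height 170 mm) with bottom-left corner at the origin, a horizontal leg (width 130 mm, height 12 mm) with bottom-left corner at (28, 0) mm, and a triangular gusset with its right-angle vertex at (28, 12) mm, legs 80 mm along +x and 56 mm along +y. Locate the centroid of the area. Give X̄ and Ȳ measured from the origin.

vertical leg: A = 28 × 170 = 4760.00, centroid at (14.00, 85.00).
horizontal leg: A = 130 × 12 = 1560.00, centroid at (93.00, 6.00).
gusset: A = ½·80·56 = 2240.00, centroid at (54.67, 30.67).
ΣA = 8560.00 mm²
ΣAX̄ = (4760.00)(14.00) + (1560.00)(93.00) + (2240.00)(54.67) = 334173.33 mm³
ΣAȲ = (4760.00)(85.00) + (1560.00)(6.00) + (2240.00)(30.67) = 482653.33 mm³
X̄ = 334173.33 / 8560.00 = 39.04 mm
Ȳ = 482653.33 / 8560.00 = 56.38 mm

X̄ = 39.04 mm, Ȳ = 56.38 mm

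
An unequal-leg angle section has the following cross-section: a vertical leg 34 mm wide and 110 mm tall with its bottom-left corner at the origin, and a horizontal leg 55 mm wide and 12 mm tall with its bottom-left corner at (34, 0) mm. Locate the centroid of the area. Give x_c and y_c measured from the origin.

x_c = 23.68 mm, y_c = 47.65 mm

vertical leg: A = 34 × 110 = 3740.00, centroid at (17.00, 55.00).
horizontal leg: A = 55 × 12 = 660.00, centroid at (61.50, 6.00).
ΣA = 4400.00 mm²
ΣAx_c = (3740.00)(17.00) + (660.00)(61.50) = 104170.00 mm³
ΣAy_c = (3740.00)(55.00) + (660.00)(6.00) = 209660.00 mm³
x_c = 104170.00 / 4400.00 = 23.68 mm
y_c = 209660.00 / 4400.00 = 47.65 mm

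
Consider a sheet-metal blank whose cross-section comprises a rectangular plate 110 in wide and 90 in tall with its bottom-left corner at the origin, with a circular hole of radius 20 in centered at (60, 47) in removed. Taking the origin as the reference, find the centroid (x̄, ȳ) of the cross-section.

x̄ = 54.27 in, ȳ = 44.71 in

Part | A | x̄ᵢ | ȳᵢ | A·x̄ᵢ | A·ȳᵢ
plate | 9900.00 | 55.00 | 45.00 | 544500.00 | 445500.00
hole | -1256.64 | 60.00 | 47.00 | -75398.22 | -59061.94
Σ | 8643.36 |  |  | 469101.78 | 386438.06
x̄ = 469101.78 / 8643.36 = 54.27 in
ȳ = 386438.06 / 8643.36 = 44.71 in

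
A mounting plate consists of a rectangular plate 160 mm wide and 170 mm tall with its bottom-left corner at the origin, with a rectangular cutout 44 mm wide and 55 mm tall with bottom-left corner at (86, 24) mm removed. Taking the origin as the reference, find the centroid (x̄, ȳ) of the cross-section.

x̄ = 77.27 mm, ȳ = 88.27 mm

plate: A = 160 × 170 = 27200.00, centroid at (80.00, 85.00).
hole: A = −(44 × 55) = -2420.00, centroid at (108.00, 51.50).
ΣA = 24780.00 mm², ΣAx̄ = 1914640.00 mm³, ΣAȳ = 2187370.00 mm³.
x̄ = 1914640.00/24780.00 = 77.27 mm; ȳ = 2187370.00/24780.00 = 88.27 mm.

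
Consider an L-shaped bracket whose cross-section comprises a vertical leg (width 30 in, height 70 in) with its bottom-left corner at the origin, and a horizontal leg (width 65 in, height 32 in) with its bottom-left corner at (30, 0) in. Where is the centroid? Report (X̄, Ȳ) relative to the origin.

X̄ = 38.64 in, Ȳ = 25.55 in

Part | A | x̄ᵢ | ȳᵢ | A·x̄ᵢ | A·ȳᵢ
vertical leg | 2100.00 | 15.00 | 35.00 | 31500.00 | 73500.00
horizontal leg | 2080.00 | 62.50 | 16.00 | 130000.00 | 33280.00
Σ | 4180.00 |  |  | 161500.00 | 106780.00
X̄ = 161500.00 / 4180.00 = 38.64 in
Ȳ = 106780.00 / 4180.00 = 25.55 in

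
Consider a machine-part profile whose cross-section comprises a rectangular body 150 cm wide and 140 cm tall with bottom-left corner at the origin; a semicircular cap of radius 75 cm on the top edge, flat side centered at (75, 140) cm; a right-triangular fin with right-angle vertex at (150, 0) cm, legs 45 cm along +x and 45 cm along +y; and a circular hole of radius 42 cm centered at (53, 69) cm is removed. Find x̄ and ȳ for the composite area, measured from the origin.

x̄ = 83.42 cm, ȳ = 103.57 cm

Part | A | x̄ᵢ | ȳᵢ | A·x̄ᵢ | A·ȳᵢ
rectangular body | 21000.00 | 75.00 | 70.00 | 1575000.00 | 1470000.00
semicircular top | 8835.73 | 75.00 | 171.83 | 662679.70 | 1518252.11
triangular fin | 1012.50 | 165.00 | 15.00 | 167062.50 | 15187.50
hole | -5541.77 | 53.00 | 69.00 | -293713.78 | -382382.09
Σ | 25306.46 |  |  | 2111028.42 | 2621057.52
x̄ = 2111028.42 / 25306.46 = 83.42 cm
ȳ = 2621057.52 / 25306.46 = 103.57 cm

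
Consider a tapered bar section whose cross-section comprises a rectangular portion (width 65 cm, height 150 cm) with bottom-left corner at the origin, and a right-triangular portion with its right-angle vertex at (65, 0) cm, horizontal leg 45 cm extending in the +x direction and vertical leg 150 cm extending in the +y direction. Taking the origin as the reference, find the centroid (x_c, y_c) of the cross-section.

rectangular portion: A = 65 × 150 = 9750.00, centroid at (32.50, 75.00).
triangular portion: A = ½·45·150 = 3375.00, centroid at (80.00, 50.00).
ΣA = 13125.00 cm²
ΣAx_c = (9750.00)(32.50) + (3375.00)(80.00) = 586875.00 cm³
ΣAy_c = (9750.00)(75.00) + (3375.00)(50.00) = 900000.00 cm³
x_c = 586875.00 / 13125.00 = 44.71 cm
y_c = 900000.00 / 13125.00 = 68.57 cm

x_c = 44.71 cm, y_c = 68.57 cm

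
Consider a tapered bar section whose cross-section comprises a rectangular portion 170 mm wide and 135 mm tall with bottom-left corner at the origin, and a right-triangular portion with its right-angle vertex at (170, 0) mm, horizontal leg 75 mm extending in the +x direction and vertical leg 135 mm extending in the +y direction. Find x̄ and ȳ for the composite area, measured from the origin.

rectangular portion: A = 170 × 135 = 22950.00, centroid at (85.00, 67.50).
triangular portion: A = ½·75·135 = 5062.50, centroid at (195.00, 45.00).
ΣA = 28012.50 mm²
ΣAx̄ = (22950.00)(85.00) + (5062.50)(195.00) = 2937937.50 mm³
ΣAȳ = (22950.00)(67.50) + (5062.50)(45.00) = 1776937.50 mm³
x̄ = 2937937.50 / 28012.50 = 104.88 mm
ȳ = 1776937.50 / 28012.50 = 63.43 mm

x̄ = 104.88 mm, ȳ = 63.43 mm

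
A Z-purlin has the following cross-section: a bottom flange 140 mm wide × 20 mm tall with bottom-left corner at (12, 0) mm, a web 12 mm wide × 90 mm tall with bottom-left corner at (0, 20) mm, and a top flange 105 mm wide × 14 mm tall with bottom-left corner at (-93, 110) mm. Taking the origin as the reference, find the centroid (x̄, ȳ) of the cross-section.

x̄ = 33.00 mm, ȳ = 50.50 mm

bottom flange: A = 140 × 20 = 2800.00, centroid at (82.00, 10.00).
web: A = 12 × 90 = 1080.00, centroid at (6.00, 65.00).
top flange: A = 105 × 14 = 1470.00, centroid at (-40.50, 117.00).
ΣA = 5350.00 mm², ΣAx̄ = 176545.00 mm³, ΣAȳ = 270190.00 mm³.
x̄ = 176545.00/5350.00 = 33.00 mm; ȳ = 270190.00/5350.00 = 50.50 mm.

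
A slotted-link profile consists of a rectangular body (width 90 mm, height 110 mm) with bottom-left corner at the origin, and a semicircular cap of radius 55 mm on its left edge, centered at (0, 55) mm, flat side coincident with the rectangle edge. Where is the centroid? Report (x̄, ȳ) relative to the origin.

x̄ = 22.84 mm, ȳ = 55.00 mm

Part | A | x̄ᵢ | ȳᵢ | A·x̄ᵢ | A·ȳᵢ
rectangular body | 9900.00 | 45.00 | 55.00 | 445500.00 | 544500.00
semicircular end | 4751.66 | -23.34 | 55.00 | -110916.67 | 261341.24
Σ | 14651.66 |  |  | 334583.33 | 805841.24
x̄ = 334583.33 / 14651.66 = 22.84 mm
ȳ = 805841.24 / 14651.66 = 55.00 mm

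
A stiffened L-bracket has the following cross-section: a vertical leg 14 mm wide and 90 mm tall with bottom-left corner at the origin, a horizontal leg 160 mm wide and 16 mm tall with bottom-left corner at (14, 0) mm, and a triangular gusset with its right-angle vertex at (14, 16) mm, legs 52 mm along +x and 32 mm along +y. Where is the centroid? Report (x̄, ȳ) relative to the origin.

x̄ = 59.23 mm, ȳ = 21.36 mm

vertical leg: A = 14 × 90 = 1260.00, centroid at (7.00, 45.00).
horizontal leg: A = 160 × 16 = 2560.00, centroid at (94.00, 8.00).
gusset: A = ½·52·32 = 832.00, centroid at (31.33, 26.67).
ΣA = 4652.00 mm², ΣAx̄ = 275529.33 mm³, ΣAȳ = 99366.67 mm³.
x̄ = 275529.33/4652.00 = 59.23 mm; ȳ = 99366.67/4652.00 = 21.36 mm.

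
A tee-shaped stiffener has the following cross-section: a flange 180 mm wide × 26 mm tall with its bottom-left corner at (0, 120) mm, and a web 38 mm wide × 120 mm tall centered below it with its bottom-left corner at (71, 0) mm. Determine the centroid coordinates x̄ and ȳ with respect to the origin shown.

Part | A | x̄ᵢ | ȳᵢ | A·x̄ᵢ | A·ȳᵢ
web | 4560.00 | 90.00 | 60.00 | 410400.00 | 273600.00
flange | 4680.00 | 90.00 | 133.00 | 421200.00 | 622440.00
Σ | 9240.00 |  |  | 831600.00 | 896040.00
x̄ = 831600.00 / 9240.00 = 90.00 mm
ȳ = 896040.00 / 9240.00 = 96.97 mm

x̄ = 90.00 mm, ȳ = 96.97 mm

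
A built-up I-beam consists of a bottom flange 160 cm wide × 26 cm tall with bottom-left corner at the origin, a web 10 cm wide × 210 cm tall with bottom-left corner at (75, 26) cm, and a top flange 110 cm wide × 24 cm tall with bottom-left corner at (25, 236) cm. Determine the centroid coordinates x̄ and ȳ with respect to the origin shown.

Part | A | x̄ᵢ | ȳᵢ | A·x̄ᵢ | A·ȳᵢ
bottom flange | 4160.00 | 80.00 | 13.00 | 332800.00 | 54080.00
web | 2100.00 | 80.00 | 131.00 | 168000.00 | 275100.00
top flange | 2640.00 | 80.00 | 248.00 | 211200.00 | 654720.00
Σ | 8900.00 |  |  | 712000.00 | 983900.00
x̄ = 712000.00 / 8900.00 = 80.00 cm
ȳ = 983900.00 / 8900.00 = 110.55 cm

x̄ = 80.00 cm, ȳ = 110.55 cm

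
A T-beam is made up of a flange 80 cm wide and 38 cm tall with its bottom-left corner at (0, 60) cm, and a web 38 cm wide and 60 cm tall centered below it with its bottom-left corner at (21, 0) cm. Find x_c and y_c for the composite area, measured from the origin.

x_c = 40.00 cm, y_c = 58.00 cm

Part | A | x̄ᵢ | ȳᵢ | A·x̄ᵢ | A·ȳᵢ
web | 2280.00 | 40.00 | 30.00 | 91200.00 | 68400.00
flange | 3040.00 | 40.00 | 79.00 | 121600.00 | 240160.00
Σ | 5320.00 |  |  | 212800.00 | 308560.00
x_c = 212800.00 / 5320.00 = 40.00 cm
y_c = 308560.00 / 5320.00 = 58.00 cm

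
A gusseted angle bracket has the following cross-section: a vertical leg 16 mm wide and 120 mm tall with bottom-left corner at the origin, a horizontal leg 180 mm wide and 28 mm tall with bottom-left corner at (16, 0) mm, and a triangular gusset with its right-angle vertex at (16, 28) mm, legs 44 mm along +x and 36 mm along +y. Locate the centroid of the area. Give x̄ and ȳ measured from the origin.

x̄ = 74.03 mm, ȳ = 28.05 mm

vertical leg: A = 16 × 120 = 1920.00, centroid at (8.00, 60.00).
horizontal leg: A = 180 × 28 = 5040.00, centroid at (106.00, 14.00).
gusset: A = ½·44·36 = 792.00, centroid at (30.67, 40.00).
ΣA = 7752.00 mm², ΣAx̄ = 573888.00 mm³, ΣAȳ = 217440.00 mm³.
x̄ = 573888.00/7752.00 = 74.03 mm; ȳ = 217440.00/7752.00 = 28.05 mm.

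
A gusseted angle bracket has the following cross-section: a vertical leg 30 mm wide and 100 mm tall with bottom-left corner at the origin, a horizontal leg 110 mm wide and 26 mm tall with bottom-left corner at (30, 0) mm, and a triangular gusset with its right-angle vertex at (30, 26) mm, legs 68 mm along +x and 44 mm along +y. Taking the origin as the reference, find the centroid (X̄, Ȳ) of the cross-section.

vertical leg: A = 30 × 100 = 3000.00, centroid at (15.00, 50.00).
horizontal leg: A = 110 × 26 = 2860.00, centroid at (85.00, 13.00).
gusset: A = ½·68·44 = 1496.00, centroid at (52.67, 40.67).
ΣA = 7356.00 mm²
ΣAX̄ = (3000.00)(15.00) + (2860.00)(85.00) + (1496.00)(52.67) = 366889.33 mm³
ΣAȲ = (3000.00)(50.00) + (2860.00)(13.00) + (1496.00)(40.67) = 248017.33 mm³
X̄ = 366889.33 / 7356.00 = 49.88 mm
Ȳ = 248017.33 / 7356.00 = 33.72 mm

X̄ = 49.88 mm, Ȳ = 33.72 mm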